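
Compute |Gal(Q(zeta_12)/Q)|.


|Gal(Q(zeta_12)/Q)| = phi(12)
= 4

4


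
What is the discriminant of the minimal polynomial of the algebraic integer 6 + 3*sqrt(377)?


The element 6 + 3*sqrt(377) has minimal polynomial:
x^2 - 12*x - 3357
Discriminant = (-12)^2 - 4*(-3357)
= 144 + 13428
= 13572

13572


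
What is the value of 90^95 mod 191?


p = 191 is prime and the exponent is (p-1)/2 = 95, so by Euler's criterion 90^95 = (90/191) = +1 or -1 mod 191.
Compute by square-and-multiply:
  95 = 64 + 16 + 8 + 4 + 2 + 1 (binary 1011111)
  Repeated squaring mod 191: 90^1 = 90, 90^2 = 78, 90^4 = 163, 90^8 = 20, 90^16 = 18, 90^32 = 133, 90^64 = 117
  90^95 = 90^64 * 90^16 * 90^8 * 90^4 * 90^2 * 90^1 = 117 * 18 * 20 * 163 * 78 * 90 mod 191
    117 * 18 = 2106 = 5 mod 191
    5 * 20 = 100 = 100 mod 191
    100 * 163 = 16300 = 65 mod 191
    65 * 78 = 5070 = 104 mod 191
    104 * 90 = 9360 = 1 mod 191
  90^95 = 1 mod 191
Result 1: 90 is a quadratic residue mod 191.
90^95 mod 191 = 1

1


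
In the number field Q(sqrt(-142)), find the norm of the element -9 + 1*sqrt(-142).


N(a + b*sqrt(d)) = a^2 - d*b^2
= (-9)^2 - (-142)*(1)^2
= 81 + 142
= 223

223


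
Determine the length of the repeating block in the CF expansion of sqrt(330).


Run the CF algorithm for sqrt(330).
a_0 = floor(sqrt(330)) = 18; set m_0=0, q_0=1.
Recurrence: m' = q*a - m,  q' = (d - m'^2)/q,  a' = floor((a_0 + m')/q').
  step 1: m=18, q=6, a=6
  step 2: m=18, q=1, a=36
a_2 = 2*a_0 = 36, so the period closes here.
sqrt(330) = [18; 6, 36]
Period length = 2

2


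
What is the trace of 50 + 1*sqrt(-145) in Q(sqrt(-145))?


Tr(a + b*sqrt(d)) = (a + b*sqrt(d)) + (a - b*sqrt(d)) = 2a
= 2 * (50)
= 100

100


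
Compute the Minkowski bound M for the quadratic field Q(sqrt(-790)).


d = -790, d mod 4 = 2, so disc(K) = 4d = -3160; |disc(K)| = 3160
Imaginary quadratic field, so n = 2, s = r2 = 1, r1 = 0
M = (n!/n^n) * (4/pi)^s * sqrt(|disc(K)|) = (2!/2^2) * (4/pi)^1 * sqrt(3160)
= 0.5 * 1.273240 * 56.213877
= 35.7869

35.7869


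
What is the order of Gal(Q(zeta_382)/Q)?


|Gal(Q(zeta_382)/Q)| = phi(382)
= 190

190


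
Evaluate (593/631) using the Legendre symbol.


p = 631 is prime, so compute (593/631) with the reciprocity algorithm (Jacobi-symbol steps: pull out 2s via (2/n), flip via reciprocity, reduce):
  reciprocity: (593/631) -> +(631/593)
  reduce: (38/593)
  pull out 2: (2/593) = +1  (since 593 mod 8 = 1)
  reciprocity: (19/593) -> +(593/19)
  reduce: (4/19)
  pull out 2: (2/19) = -1  (since 19 mod 8 = 3)
  pull out 2: (2/19) = -1  (since 19 mod 8 = 3)
  (1/19) = 1
Product of signs = 1
(593/631) = 1

1


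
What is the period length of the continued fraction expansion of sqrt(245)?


Run the CF algorithm for sqrt(245).
a_0 = floor(sqrt(245)) = 15; set m_0=0, q_0=1.
Recurrence: m' = q*a - m,  q' = (d - m'^2)/q,  a' = floor((a_0 + m')/q').
  step 1: m=15, q=20, a=1
  step 2: m=5, q=11, a=1
  step 3: m=6, q=19, a=1
  step 4: m=13, q=4, a=7
  step 5: m=15, q=5, a=6
  step 6: m=15, q=4, a=7
  step 7: m=13, q=19, a=1
  step 8: m=6, q=11, a=1
  step 9: m=5, q=20, a=1
  step 10: m=15, q=1, a=30
a_10 = 2*a_0 = 30, so the period closes here.
sqrt(245) = [15; 1, 1, 1, 7, 6, 7, 1, 1, 1, 30]
Period length = 10

10


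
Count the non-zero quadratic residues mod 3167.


For prime p, the number of non-zero quadratic residues is (p-1)/2.
= (3167-1)/2
= 1583

1583


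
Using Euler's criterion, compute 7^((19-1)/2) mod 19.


p = 19 is prime and the exponent is (p-1)/2 = 9, so by Euler's criterion 7^9 = (7/19) = +1 or -1 mod 19.
Compute by square-and-multiply:
  9 = 8 + 1 (binary 1001)
  Repeated squaring mod 19: 7^1 = 7, 7^2 = 11, 7^4 = 7, 7^8 = 11
  7^9 = 7^8 * 7^1 = 11 * 7 mod 19
    11 * 7 = 77 = 1 mod 19
  7^9 = 1 mod 19
Result 1: 7 is a quadratic residue mod 19.
7^9 mod 19 = 1

1


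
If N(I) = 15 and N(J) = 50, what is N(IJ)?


N(IJ) = N(I) * N(J)
= 15 * 50
= 750

750


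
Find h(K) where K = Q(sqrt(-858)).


K = Q(sqrt(-858)). d mod 4 = 2, so D = disc(K) = 4d = -3432
h(K) equals the number of primitive reduced positive-definite forms (a, b, c) = a*x^2 + b*x*y + c*y^2 with b^2 - 4ac = D,
where reduced means |b| <= a <= c, with b >= 0 whenever |b| = a or a = c, and primitive means gcd(a, b, c) = 1.
Reduced forces 3a^2 <= |D| = 3432, so 1 <= a <= 33; b must have the parity of D, and c = (b^2 - D)/(4a) must be an integer >= a.
Enumerate a = 1..33, b in [-a, a]:
  a=1: (1, 0, 858)  [1]
  a=2: (2, 0, 429)  [1]
  a=3: (3, 0, 286)  [1]
  a=4..5: none
  a=6: (6, 0, 143)  [1]
  a=7..10: none
  a=11: (11, 0, 78)  [1]
  a=12: none
  a=13: (13, 0, 66)  [1]
  a=14..16: none
  a=17: (17, -6, 51), (17, 6, 51)  [2]
  a=18: none
  a=19: (19, -8, 46), (19, 8, 46)  [2]
  a=20..21: none
  a=22: (22, 0, 39)  [1]
  a=23: (23, -8, 38), (23, 8, 38)  [2]
  a=24..25: none
  a=26: (26, 0, 33)  [1]
  a=27..30: none
  a=31: (31, -28, 34), (31, 28, 34)  [2]
  a=32..33: none
Total reduced forms: 1 + 1 + 1 + 1 + 1 + 1 + 2 + 2 + 1 + 2 + 1 + 2 = 16
h = 16

16


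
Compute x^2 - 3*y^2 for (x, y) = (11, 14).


x^2 - d*y^2
= 11^2 - 3*14^2
= 121 - 588
= -467

-467


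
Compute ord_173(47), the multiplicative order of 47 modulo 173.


We want ord_173(47), the smallest k >= 1 with 47^k = 1 mod 173.
n = 173 = 173, phi(173) = 172; the order divides phi(n).
Divisors of 172: 1, 2, 4, 43, 86, 172
Repeated squaring mod 173: 47^1 = 47, 47^2 = 133, 47^4 = 43, 47^8 = 119, 47^16 = 148, 47^32 = 106, 47^64 = 164, 47^128 = 81
Test divisors in increasing order:
  k=1: 47^1 = 47 mod 173
  k=2: 47^2 = 133 mod 173
  k=4: 47^4 = 43 mod 173
  k=43: 47^43 = 106 * 119 * 133 * 47 = 1 mod 173  <- first divisor giving 1
Order = 43

43


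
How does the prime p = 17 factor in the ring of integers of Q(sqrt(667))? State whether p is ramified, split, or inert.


K = Q(sqrt(667)). Since d mod 4 = 3, disc(K) = 2668.
Check p | disc: 2668 mod 17 = 16.
p does not divide disc. Compute Legendre symbol (d/p):
4^((17-1)/2) mod 17 = 1
(d/p) = 1, so p splits: (p) = P*P' with e=1, f=1, g=2.
Therefore p is split.

split


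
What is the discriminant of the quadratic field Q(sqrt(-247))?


For K = Q(sqrt(d)) with d squarefree: disc(K) = d if d = 1 mod 4, and disc(K) = 4d if d = 2 or 3 mod 4.
Here d = -247, and d mod 4 = 1.
d = 1 mod 4 (O_K = Z[(1+sqrt(d))/2]), so disc(K) = d = -247

-247


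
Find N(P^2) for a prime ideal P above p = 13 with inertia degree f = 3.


N(P^a) = p^(a*f)
= 13^(2*3)
= 13^6
= 4826809

4826809


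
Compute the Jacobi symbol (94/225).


Compute (94/225) via quadratic reciprocity:
  pull out 2: (2/225) = +1  (since 225 mod 8 = 1)
  reciprocity: (47/225) -> +(225/47)
  reduce: (37/47)
  reciprocity: (37/47) -> +(47/37)
  reduce: (10/37)
  pull out 2: (2/37) = -1  (since 37 mod 8 = 5)
  reciprocity: (5/37) -> +(37/5)
  reduce: (2/5)
  pull out 2: (2/5) = -1  (since 5 mod 8 = 5)
  (1/5) = 1
Product of signs = 1

1


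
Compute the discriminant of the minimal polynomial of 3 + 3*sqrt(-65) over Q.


The element 3 + 3*sqrt(-65) has minimal polynomial:
x^2 - 6*x + 594
Discriminant = (-6)^2 - 4*(594)
= 36 - 2376
= -2340

-2340


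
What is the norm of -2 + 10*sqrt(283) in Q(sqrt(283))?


N(a + b*sqrt(d)) = a^2 - d*b^2
= (-2)^2 - (283)*(10)^2
= 4 - 28300
= -28296

-28296


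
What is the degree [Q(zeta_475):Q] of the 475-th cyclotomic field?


The degree equals Euler's totient phi(475).
475 = 5^2 * 19
phi(475) = 360

360


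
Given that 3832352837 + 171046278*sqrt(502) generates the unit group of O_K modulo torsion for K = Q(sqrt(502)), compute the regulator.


epsilon = 3832352837 + 171046278*sqrt(502)
= 7.6647e+09
R = ln(7.6647e+09)
= 22.7599

22.7599


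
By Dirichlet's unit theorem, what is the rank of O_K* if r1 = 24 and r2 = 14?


By Dirichlet's unit theorem:
rank = r1 + r2 - 1
= 24 + 14 - 1
= 37

37


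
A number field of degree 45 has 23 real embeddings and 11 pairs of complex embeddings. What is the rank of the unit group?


By Dirichlet's unit theorem:
rank = r1 + r2 - 1
= 23 + 11 - 1
= 33

33


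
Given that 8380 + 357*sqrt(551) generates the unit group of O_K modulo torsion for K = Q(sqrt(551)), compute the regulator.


epsilon = 8380 + 357*sqrt(551)
= 16759.9999
R = ln(16759.9999)
= 9.7268

9.7268


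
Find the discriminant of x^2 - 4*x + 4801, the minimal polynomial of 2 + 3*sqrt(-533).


The element 2 + 3*sqrt(-533) has minimal polynomial:
x^2 - 4*x + 4801
Discriminant = (-4)^2 - 4*(4801)
= 16 - 19204
= -19188

-19188


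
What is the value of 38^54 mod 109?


p = 109 is prime and the exponent is (p-1)/2 = 54, so by Euler's criterion 38^54 = (38/109) = +1 or -1 mod 109.
Compute by square-and-multiply:
  54 = 32 + 16 + 4 + 2 (binary 110110)
  Repeated squaring mod 109: 38^1 = 38, 38^2 = 27, 38^4 = 75, 38^8 = 66, 38^16 = 105, 38^32 = 16
  38^54 = 38^32 * 38^16 * 38^4 * 38^2 = 16 * 105 * 75 * 27 mod 109
    16 * 105 = 1680 = 45 mod 109
    45 * 75 = 3375 = 105 mod 109
    105 * 27 = 2835 = 1 mod 109
  38^54 = 1 mod 109
Result 1: 38 is a quadratic residue mod 109.
38^54 mod 109 = 1

1


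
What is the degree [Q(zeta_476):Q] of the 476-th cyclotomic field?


The degree equals Euler's totient phi(476).
476 = 2^2 * 7 * 17
phi(476) = 192

192


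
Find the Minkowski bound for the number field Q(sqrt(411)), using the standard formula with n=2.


d = 411, d mod 4 = 3, so disc(K) = 4d = 1644; |disc(K)| = 1644
Real quadratic field, so n = 2, s = r2 = 0, r1 = 2
M = (n!/n^n) * (4/pi)^s * sqrt(|disc(K)|) = (2!/2^2) * (4/pi)^0 * sqrt(1644)
= 0.5 * 1.000000 * 40.546270
= 20.2731

20.2731


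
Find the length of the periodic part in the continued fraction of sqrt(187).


Run the CF algorithm for sqrt(187).
a_0 = floor(sqrt(187)) = 13; set m_0=0, q_0=1.
Recurrence: m' = q*a - m,  q' = (d - m'^2)/q,  a' = floor((a_0 + m')/q').
  step 1: m=13, q=18, a=1
  step 2: m=5, q=9, a=2
  step 3: m=13, q=2, a=13
  step 4: m=13, q=9, a=2
  step 5: m=5, q=18, a=1
  step 6: m=13, q=1, a=26
a_6 = 2*a_0 = 26, so the period closes here.
sqrt(187) = [13; 1, 2, 13, 2, 1, 26]
Period length = 6

6


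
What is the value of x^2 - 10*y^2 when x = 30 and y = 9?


x^2 - d*y^2
= 30^2 - 10*9^2
= 900 - 810
= 90

90


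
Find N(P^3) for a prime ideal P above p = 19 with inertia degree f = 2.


N(P^a) = p^(a*f)
= 19^(3*2)
= 19^6
= 47045881

47045881


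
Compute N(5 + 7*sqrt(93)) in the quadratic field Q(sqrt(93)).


N(a + b*sqrt(d)) = a^2 - d*b^2
= (5)^2 - (93)*(7)^2
= 25 - 4557
= -4532

-4532


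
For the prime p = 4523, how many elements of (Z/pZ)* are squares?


For prime p, the number of non-zero quadratic residues is (p-1)/2.
= (4523-1)/2
= 2261

2261


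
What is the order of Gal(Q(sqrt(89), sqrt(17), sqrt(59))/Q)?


The 3 square roots of distinct primes are multiplicatively independent over Q,
so [K:Q] = 2^3 and Gal(K/Q) is isomorphic to (Z/2Z)^3.
|Gal| = 2^3 = 8

8


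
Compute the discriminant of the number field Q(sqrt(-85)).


For K = Q(sqrt(d)) with d squarefree: disc(K) = d if d = 1 mod 4, and disc(K) = 4d if d = 2 or 3 mod 4.
Here d = -85, and d mod 4 = 3.
d = 3 mod 4, not 1 (O_K = Z[sqrt(d)]), so disc(K) = 4d = 4 * (-85) = -340

-340


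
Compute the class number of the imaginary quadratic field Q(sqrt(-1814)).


K = Q(sqrt(-1814)). d mod 4 = 2, so D = disc(K) = 4d = -7256
h(K) equals the number of primitive reduced positive-definite forms (a, b, c) = a*x^2 + b*x*y + c*y^2 with b^2 - 4ac = D,
where reduced means |b| <= a <= c, with b >= 0 whenever |b| = a or a = c, and primitive means gcd(a, b, c) = 1.
Reduced forces 3a^2 <= |D| = 7256, so 1 <= a <= 49; b must have the parity of D, and c = (b^2 - D)/(4a) must be an integer >= a.
Enumerate a = 1..49, b in [-a, a]:
  a=1: (1, 0, 1814)  [1]
  a=2: (2, 0, 907)  [1]
  a=3: (3, -2, 605), (3, 2, 605)  [2]
  a=4: none
  a=5: (5, -2, 363), (5, 2, 363)  [2]
  a=6: (6, -4, 303), (6, 4, 303)  [2]
  a=7..8: none
  a=9: (9, -4, 202), (9, 4, 202)  [2]
  a=10: (10, -8, 183), (10, 8, 183)  [2]
  a=11: (11, -2, 165), (11, 2, 165)  [2]
  a=12..14: none
  a=15: (15, -8, 122), (15, -2, 121), (15, 2, 121), (15, 8, 122)  [4]
  a=16..17: none
  a=18: (18, -4, 101), (18, 4, 101)  [2]
  a=19..21: none
  a=22: (22, -20, 87), (22, 20, 87)  [2]
  a=23: (23, -14, 81), (23, 14, 81)  [2]
  a=24: none
  a=25: (25, -12, 74), (25, 12, 74)  [2]
  a=26: none
  a=27: (27, -14, 69), (27, 14, 69)  [2]
  a=28: none
  a=29: (29, -20, 66), (29, 20, 66)  [2]
  a=30: (30, -28, 67), (30, -8, 61), (30, 8, 61), (30, 28, 67)  [4]
  a=31..32: none
  a=33: (33, -20, 58), (33, -2, 55), (33, 2, 55), (33, 20, 58)  [4]
  a=34..36: none
  a=37: (37, -12, 50), (37, 12, 50)  [2]
  a=38..40: none
  a=41: (41, -40, 54), (41, 40, 54)  [2]
  a=42: none
  a=43: (43, -22, 45), (43, 22, 45)  [2]
  a=44: none
  a=45: (45, -32, 46), (45, 32, 46)  [2]
  a=46..49: none
Total reduced forms: 1 + 1 + 2 + 2 + 2 + 2 + 2 + 2 + 4 + 2 + 2 + 2 + 2 + 2 + 2 + 4 + 4 + 2 + 2 + 2 + 2 = 46
h = 46

46


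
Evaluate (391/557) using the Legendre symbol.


p = 557 is prime, so compute (391/557) with the reciprocity algorithm (Jacobi-symbol steps: pull out 2s via (2/n), flip via reciprocity, reduce):
  reciprocity: (391/557) -> +(557/391)
  reduce: (166/391)
  pull out 2: (2/391) = +1  (since 391 mod 8 = 7)
  reciprocity: (83/391) -> -(391/83)
  reduce: (59/83)
  reciprocity: (59/83) -> -(83/59)
  reduce: (24/59)
  pull out 2: (2/59) = -1  (since 59 mod 8 = 3)
  pull out 2: (2/59) = -1  (since 59 mod 8 = 3)
  pull out 2: (2/59) = -1  (since 59 mod 8 = 3)
  reciprocity: (3/59) -> -(59/3)
  reduce: (2/3)
  pull out 2: (2/3) = -1  (since 3 mod 8 = 3)
  (1/3) = 1
Product of signs = -1
(391/557) = -1

-1


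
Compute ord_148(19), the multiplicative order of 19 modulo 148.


We want ord_148(19), the smallest k >= 1 with 19^k = 1 mod 148.
n = 148 = 2^2 * 37, phi(148) = 72; the order divides phi(n).
Divisors of 72: 1, 2, 3, 4, 6, 8, 9, 12, 18, 24, 36, 72
Repeated squaring mod 148: 19^1 = 19, 19^2 = 65, 19^4 = 81, 19^8 = 49, 19^16 = 33, 19^32 = 53, 19^64 = 145
Test divisors in increasing order:
  k=1: 19^1 = 19 mod 148
  k=2: 19^2 = 65 mod 148
  k=3: 19^3 = 65 * 19 = 51 mod 148
  k=4: 19^4 = 81 mod 148
  k=6: 19^6 = 81 * 65 = 85 mod 148
  k=8: 19^8 = 49 mod 148
  k=9: 19^9 = 49 * 19 = 43 mod 148
  k=12: 19^12 = 49 * 81 = 121 mod 148
  k=18: 19^18 = 33 * 65 = 73 mod 148
  k=24: 19^24 = 33 * 49 = 137 mod 148
  k=36: 19^36 = 53 * 81 = 1 mod 148  <- first divisor giving 1
Order = 36

36


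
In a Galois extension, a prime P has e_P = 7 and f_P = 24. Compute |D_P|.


|D_P| = e * f
= 7 * 24
= 168

168


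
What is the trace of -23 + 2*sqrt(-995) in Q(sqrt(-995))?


Tr(a + b*sqrt(d)) = (a + b*sqrt(d)) + (a - b*sqrt(d)) = 2a
= 2 * (-23)
= -46

-46


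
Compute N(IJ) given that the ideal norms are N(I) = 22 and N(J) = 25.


N(IJ) = N(I) * N(J)
= 22 * 25
= 550

550


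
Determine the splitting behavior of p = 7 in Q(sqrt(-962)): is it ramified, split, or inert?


K = Q(sqrt(-962)). Since d mod 4 = 2, disc(K) = -3848.
Check p | disc: -3848 mod 7 = 2.
p does not divide disc. Compute Legendre symbol (d/p):
4^((7-1)/2) mod 7 = 1
(d/p) = 1, so p splits: (p) = P*P' with e=1, f=1, g=2.
Therefore p is split.

split


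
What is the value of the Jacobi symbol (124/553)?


Compute (124/553) via quadratic reciprocity:
  pull out 2: (2/553) = +1  (since 553 mod 8 = 1)
  pull out 2: (2/553) = +1  (since 553 mod 8 = 1)
  reciprocity: (31/553) -> +(553/31)
  reduce: (26/31)
  pull out 2: (2/31) = +1  (since 31 mod 8 = 7)
  reciprocity: (13/31) -> +(31/13)
  reduce: (5/13)
  reciprocity: (5/13) -> +(13/5)
  reduce: (3/5)
  reciprocity: (3/5) -> +(5/3)
  reduce: (2/3)
  pull out 2: (2/3) = -1  (since 3 mod 8 = 3)
  (1/3) = 1
Product of signs = -1

-1


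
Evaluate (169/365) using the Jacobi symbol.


Compute (169/365) via quadratic reciprocity:
  reciprocity: (169/365) -> +(365/169)
  reduce: (27/169)
  reciprocity: (27/169) -> +(169/27)
  reduce: (7/27)
  reciprocity: (7/27) -> -(27/7)
  reduce: (6/7)
  pull out 2: (2/7) = +1  (since 7 mod 8 = 7)
  reciprocity: (3/7) -> -(7/3)
  reduce: (1/3)
  (1/3) = 1
Product of signs = 1

1


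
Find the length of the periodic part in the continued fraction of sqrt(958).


Run the CF algorithm for sqrt(958).
a_0 = floor(sqrt(958)) = 30; set m_0=0, q_0=1.
Recurrence: m' = q*a - m,  q' = (d - m'^2)/q,  a' = floor((a_0 + m')/q').
  step 1: m=30, q=58, a=1
  step 2: m=28, q=3, a=19
  step 3: m=29, q=39, a=1
  step 4: m=10, q=22, a=1
  step 5: m=12, q=37, a=1
  step 6: m=25, q=9, a=6
  step 7: m=29, q=13, a=4
  step 8: m=23, q=33, a=1
  step 9: m=10, q=26, a=1
  step 10: m=16, q=27, a=1
  step 11: m=11, q=31, a=1
  step 12: m=20, q=18, a=2
  step 13: m=16, q=39, a=1
  step 14: m=23, q=11, a=4
  step 15: m=21, q=47, a=1
  step 16: m=26, q=6, a=9
  step 17: m=28, q=29, a=2
  step 18: m=30, q=2, a=30
  step 19: m=30, q=29, a=2
  step 20: m=28, q=6, a=9
  step 21: m=26, q=47, a=1
  step 22: m=21, q=11, a=4
  step 23: m=23, q=39, a=1
  step 24: m=16, q=18, a=2
  step 25: m=20, q=31, a=1
  step 26: m=11, q=27, a=1
  step 27: m=16, q=26, a=1
  step 28: m=10, q=33, a=1
  step 29: m=23, q=13, a=4
  step 30: m=29, q=9, a=6
  step 31: m=25, q=37, a=1
  step 32: m=12, q=22, a=1
  step 33: m=10, q=39, a=1
  step 34: m=29, q=3, a=19
  step 35: m=28, q=58, a=1
  step 36: m=30, q=1, a=60
a_36 = 2*a_0 = 60, so the period closes here.
sqrt(958) = [30; 1, 19, 1, 1, 1, 6, 4, 1, 1, 1, 1, 2, 1, 4, 1, 9, 2, 30, 2, 9, 1, 4, 1, 2, 1, 1, 1, 1, 4, 6, 1, 1, 1, 19, 1, 60]
Period length = 36

36


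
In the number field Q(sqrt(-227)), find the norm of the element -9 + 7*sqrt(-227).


N(a + b*sqrt(d)) = a^2 - d*b^2
= (-9)^2 - (-227)*(7)^2
= 81 + 11123
= 11204

11204


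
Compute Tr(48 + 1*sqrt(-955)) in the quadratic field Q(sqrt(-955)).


Tr(a + b*sqrt(d)) = (a + b*sqrt(d)) + (a - b*sqrt(d)) = 2a
= 2 * (48)
= 96

96


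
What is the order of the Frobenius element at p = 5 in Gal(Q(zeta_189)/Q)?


The Frobenius at p in Gal(Q(zeta_n)/Q) = (Z/nZ)* is the class of p, so its order is ord_189(5), the smallest k >= 1 with 5^k = 1 mod 189.
n = 189 = 3^3 * 7, phi(189) = 108; the order divides phi(n).
Divisors of 108: 1, 2, 3, 4, 6, 9, 12, 18, 27, 36, 54, 108
Repeated squaring mod 189: 5^1 = 5, 5^2 = 25, 5^4 = 58, 5^8 = 151, 5^16 = 121, 5^32 = 88, 5^64 = 184
Test divisors in increasing order:
  k=1: 5^1 = 5 mod 189
  k=2: 5^2 = 25 mod 189
  k=3: 5^3 = 25 * 5 = 125 mod 189
  k=4: 5^4 = 58 mod 189
  k=6: 5^6 = 58 * 25 = 127 mod 189
  k=9: 5^9 = 151 * 5 = 188 mod 189
  k=12: 5^12 = 151 * 58 = 64 mod 189
  k=18: 5^18 = 121 * 25 = 1 mod 189  <- first divisor giving 1
Order = 18

18


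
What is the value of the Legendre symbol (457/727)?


p = 727 is prime, so compute (457/727) with the reciprocity algorithm (Jacobi-symbol steps: pull out 2s via (2/n), flip via reciprocity, reduce):
  reciprocity: (457/727) -> +(727/457)
  reduce: (270/457)
  pull out 2: (2/457) = +1  (since 457 mod 8 = 1)
  reciprocity: (135/457) -> +(457/135)
  reduce: (52/135)
  pull out 2: (2/135) = +1  (since 135 mod 8 = 7)
  pull out 2: (2/135) = +1  (since 135 mod 8 = 7)
  reciprocity: (13/135) -> +(135/13)
  reduce: (5/13)
  reciprocity: (5/13) -> +(13/5)
  reduce: (3/5)
  reciprocity: (3/5) -> +(5/3)
  reduce: (2/3)
  pull out 2: (2/3) = -1  (since 3 mod 8 = 3)
  (1/3) = 1
Product of signs = -1
(457/727) = -1

-1


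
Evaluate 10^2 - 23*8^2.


x^2 - d*y^2
= 10^2 - 23*8^2
= 100 - 1472
= -1372

-1372


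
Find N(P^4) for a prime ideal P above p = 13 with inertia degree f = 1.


N(P^a) = p^(a*f)
= 13^(4*1)
= 13^4
= 28561

28561


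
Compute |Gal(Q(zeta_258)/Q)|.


|Gal(Q(zeta_258)/Q)| = phi(258)
= 84

84


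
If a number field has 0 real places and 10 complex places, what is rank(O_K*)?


By Dirichlet's unit theorem:
rank = r1 + r2 - 1
= 0 + 10 - 1
= 9

9


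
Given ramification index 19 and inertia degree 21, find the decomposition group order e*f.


|D_P| = e * f
= 19 * 21
= 399

399


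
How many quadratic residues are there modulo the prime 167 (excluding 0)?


For prime p, the number of non-zero quadratic residues is (p-1)/2.
= (167-1)/2
= 83

83


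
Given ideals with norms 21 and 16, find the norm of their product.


N(IJ) = N(I) * N(J)
= 21 * 16
= 336

336


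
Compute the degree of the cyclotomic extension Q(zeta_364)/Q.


The degree equals Euler's totient phi(364).
364 = 2^2 * 7 * 13
phi(364) = 144

144


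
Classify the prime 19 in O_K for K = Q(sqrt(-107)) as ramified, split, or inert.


K = Q(sqrt(-107)). Since d mod 4 = 1, disc(K) = -107.
Check p | disc: -107 mod 19 = 7.
p does not divide disc. Compute Legendre symbol (d/p):
7^((19-1)/2) mod 19 = 1
(d/p) = 1, so p splits: (p) = P*P' with e=1, f=1, g=2.
Therefore p is split.

split


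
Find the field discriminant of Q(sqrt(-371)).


For K = Q(sqrt(d)) with d squarefree: disc(K) = d if d = 1 mod 4, and disc(K) = 4d if d = 2 or 3 mod 4.
Here d = -371, and d mod 4 = 1.
d = 1 mod 4 (O_K = Z[(1+sqrt(d))/2]), so disc(K) = d = -371

-371


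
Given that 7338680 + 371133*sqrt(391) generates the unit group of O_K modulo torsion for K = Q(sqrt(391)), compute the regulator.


epsilon = 7338680 + 371133*sqrt(391)
= 1.4677e+07
R = ln(1.4677e+07)
= 16.5018

16.5018


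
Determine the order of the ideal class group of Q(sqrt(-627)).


K = Q(sqrt(-627)). d mod 4 = 1, so D = disc(K) = d = -627
h(K) equals the number of primitive reduced positive-definite forms (a, b, c) = a*x^2 + b*x*y + c*y^2 with b^2 - 4ac = D,
where reduced means |b| <= a <= c, with b >= 0 whenever |b| = a or a = c, and primitive means gcd(a, b, c) = 1.
Reduced forces 3a^2 <= |D| = 627, so 1 <= a <= 14; b must have the parity of D, and c = (b^2 - D)/(4a) must be an integer >= a.
Enumerate a = 1..14, b in [-a, a]:
  a=1: (1, 1, 157)  [1]
  a=2: none
  a=3: (3, 3, 53)  [1]
  a=4..10: none
  a=11: (11, 11, 17)  [1]
  a=12: none
  a=13: (13, 7, 13)  [1]
  a=14: none
Total reduced forms: 1 + 1 + 1 + 1 = 4
h = 4

4


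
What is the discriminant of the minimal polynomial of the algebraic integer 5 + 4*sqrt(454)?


The element 5 + 4*sqrt(454) has minimal polynomial:
x^2 - 10*x - 7239
Discriminant = (-10)^2 - 4*(-7239)
= 100 + 28956
= 29056

29056


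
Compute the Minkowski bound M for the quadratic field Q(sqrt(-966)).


d = -966, d mod 4 = 2, so disc(K) = 4d = -3864; |disc(K)| = 3864
Imaginary quadratic field, so n = 2, s = r2 = 1, r1 = 0
M = (n!/n^n) * (4/pi)^s * sqrt(|disc(K)|) = (2!/2^2) * (4/pi)^1 * sqrt(3864)
= 0.5 * 1.273240 * 62.161081
= 39.5730

39.5730


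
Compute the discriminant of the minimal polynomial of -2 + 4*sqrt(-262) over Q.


The element -2 + 4*sqrt(-262) has minimal polynomial:
x^2 + 4*x + 4196
Discriminant = (4)^2 - 4*(4196)
= 16 - 16784
= -16768

-16768


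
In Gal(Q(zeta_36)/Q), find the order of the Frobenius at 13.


The Frobenius at p in Gal(Q(zeta_n)/Q) = (Z/nZ)* is the class of p, so its order is ord_36(13), the smallest k >= 1 with 13^k = 1 mod 36.
n = 36 = 2^2 * 3^2, phi(36) = 12; the order divides phi(n).
Divisors of 12: 1, 2, 3, 4, 6, 12
Repeated squaring mod 36: 13^1 = 13, 13^2 = 25, 13^4 = 13, 13^8 = 25
Test divisors in increasing order:
  k=1: 13^1 = 13 mod 36
  k=2: 13^2 = 25 mod 36
  k=3: 13^3 = 25 * 13 = 1 mod 36  <- first divisor giving 1
Order = 3

3


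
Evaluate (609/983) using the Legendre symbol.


p = 983 is prime, so compute (609/983) with the reciprocity algorithm (Jacobi-symbol steps: pull out 2s via (2/n), flip via reciprocity, reduce):
  reciprocity: (609/983) -> +(983/609)
  reduce: (374/609)
  pull out 2: (2/609) = +1  (since 609 mod 8 = 1)
  reciprocity: (187/609) -> +(609/187)
  reduce: (48/187)
  pull out 2: (2/187) = -1  (since 187 mod 8 = 3)
  pull out 2: (2/187) = -1  (since 187 mod 8 = 3)
  pull out 2: (2/187) = -1  (since 187 mod 8 = 3)
  pull out 2: (2/187) = -1  (since 187 mod 8 = 3)
  reciprocity: (3/187) -> -(187/3)
  reduce: (1/3)
  (1/3) = 1
Product of signs = -1
(609/983) = -1

-1


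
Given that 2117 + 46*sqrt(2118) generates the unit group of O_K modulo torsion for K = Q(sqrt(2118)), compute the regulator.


epsilon = 2117 + 46*sqrt(2118)
= 4233.9998
R = ln(4233.9998)
= 8.3509

8.3509


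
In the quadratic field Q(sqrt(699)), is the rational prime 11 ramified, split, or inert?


K = Q(sqrt(699)). Since d mod 4 = 3, disc(K) = 2796.
Check p | disc: 2796 mod 11 = 2.
p does not divide disc. Compute Legendre symbol (d/p):
6^((11-1)/2) mod 11 = -1
(d/p) = -1, so p is inert: (p) stays prime with e=1, f=2, g=1.
Therefore p is inert.

inert


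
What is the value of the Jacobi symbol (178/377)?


Compute (178/377) via quadratic reciprocity:
  pull out 2: (2/377) = +1  (since 377 mod 8 = 1)
  reciprocity: (89/377) -> +(377/89)
  reduce: (21/89)
  reciprocity: (21/89) -> +(89/21)
  reduce: (5/21)
  reciprocity: (5/21) -> +(21/5)
  reduce: (1/5)
  (1/5) = 1
Product of signs = 1

1


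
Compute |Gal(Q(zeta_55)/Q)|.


|Gal(Q(zeta_55)/Q)| = phi(55)
= 40

40


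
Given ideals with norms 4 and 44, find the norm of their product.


N(IJ) = N(I) * N(J)
= 4 * 44
= 176

176


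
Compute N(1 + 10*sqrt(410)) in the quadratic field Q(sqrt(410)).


N(a + b*sqrt(d)) = a^2 - d*b^2
= (1)^2 - (410)*(10)^2
= 1 - 41000
= -40999

-40999


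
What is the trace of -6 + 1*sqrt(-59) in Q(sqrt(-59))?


Tr(a + b*sqrt(d)) = (a + b*sqrt(d)) + (a - b*sqrt(d)) = 2a
= 2 * (-6)
= -12

-12


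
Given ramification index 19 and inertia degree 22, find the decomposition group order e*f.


|D_P| = e * f
= 19 * 22
= 418

418


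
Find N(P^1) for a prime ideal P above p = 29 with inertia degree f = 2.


N(P^a) = p^(a*f)
= 29^(1*2)
= 29^2
= 841

841


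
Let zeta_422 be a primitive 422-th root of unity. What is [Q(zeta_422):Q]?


The degree equals Euler's totient phi(422).
422 = 2 * 211
phi(422) = 210

210


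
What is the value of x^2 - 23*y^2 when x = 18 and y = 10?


x^2 - d*y^2
= 18^2 - 23*10^2
= 324 - 2300
= -1976

-1976


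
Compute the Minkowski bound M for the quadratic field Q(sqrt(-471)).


d = -471, d mod 4 = 1, so disc(K) = d = -471; |disc(K)| = 471
Imaginary quadratic field, so n = 2, s = r2 = 1, r1 = 0
M = (n!/n^n) * (4/pi)^s * sqrt(|disc(K)|) = (2!/2^2) * (4/pi)^1 * sqrt(471)
= 0.5 * 1.273240 * 21.702534
= 13.8163

13.8163


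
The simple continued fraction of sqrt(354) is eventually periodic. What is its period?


Run the CF algorithm for sqrt(354).
a_0 = floor(sqrt(354)) = 18; set m_0=0, q_0=1.
Recurrence: m' = q*a - m,  q' = (d - m'^2)/q,  a' = floor((a_0 + m')/q').
  step 1: m=18, q=30, a=1
  step 2: m=12, q=7, a=4
  step 3: m=16, q=14, a=2
  step 4: m=12, q=15, a=2
  step 5: m=18, q=2, a=18
  step 6: m=18, q=15, a=2
  step 7: m=12, q=14, a=2
  step 8: m=16, q=7, a=4
  step 9: m=12, q=30, a=1
  step 10: m=18, q=1, a=36
a_10 = 2*a_0 = 36, so the period closes here.
sqrt(354) = [18; 1, 4, 2, 2, 18, 2, 2, 4, 1, 36]
Period length = 10

10


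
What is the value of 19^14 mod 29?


p = 29 is prime and the exponent is (p-1)/2 = 14, so by Euler's criterion 19^14 = (19/29) = +1 or -1 mod 29.
Compute by square-and-multiply:
  14 = 8 + 4 + 2 (binary 1110)
  Repeated squaring mod 29: 19^1 = 19, 19^2 = 13, 19^4 = 24, 19^8 = 25
  19^14 = 19^8 * 19^4 * 19^2 = 25 * 24 * 13 mod 29
    25 * 24 = 600 = 20 mod 29
    20 * 13 = 260 = 28 mod 29
  19^14 = 28 mod 29
Result 28 = p - 1 = -1 mod 29: 19 is a quadratic non-residue mod 29. As a residue in [0, p-1] the value is 28.
19^14 mod 29 = 28

28


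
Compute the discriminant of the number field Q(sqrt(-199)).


For K = Q(sqrt(d)) with d squarefree: disc(K) = d if d = 1 mod 4, and disc(K) = 4d if d = 2 or 3 mod 4.
Here d = -199, and d mod 4 = 1.
d = 1 mod 4 (O_K = Z[(1+sqrt(d))/2]), so disc(K) = d = -199

-199


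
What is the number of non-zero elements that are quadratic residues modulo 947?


For prime p, the number of non-zero quadratic residues is (p-1)/2.
= (947-1)/2
= 473

473


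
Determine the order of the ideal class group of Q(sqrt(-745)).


K = Q(sqrt(-745)). d mod 4 = 3, so D = disc(K) = 4d = -2980
h(K) equals the number of primitive reduced positive-definite forms (a, b, c) = a*x^2 + b*x*y + c*y^2 with b^2 - 4ac = D,
where reduced means |b| <= a <= c, with b >= 0 whenever |b| = a or a = c, and primitive means gcd(a, b, c) = 1.
Reduced forces 3a^2 <= |D| = 2980, so 1 <= a <= 31; b must have the parity of D, and c = (b^2 - D)/(4a) must be an integer >= a.
Enumerate a = 1..31, b in [-a, a]:
  a=1: (1, 0, 745)  [1]
  a=2: (2, 2, 373)  [1]
  a=3..4: none
  a=5: (5, 0, 149)  [1]
  a=6: none
  a=7: (7, -4, 107), (7, 4, 107)  [2]
  a=8..9: none
  a=10: (10, 10, 77)  [1]
  a=11: (11, -10, 70), (11, 10, 70)  [2]
  a=12: none
  a=13: (13, -6, 58), (13, 6, 58)  [2]
  a=14: (14, -10, 55), (14, 10, 55)  [2]
  a=15..21: none
  a=22: (22, -10, 35), (22, 10, 35)  [2]
  a=23..25: none
  a=26: (26, -6, 29), (26, 6, 29)  [2]
  a=27..31: none
Total reduced forms: 1 + 1 + 1 + 2 + 1 + 2 + 2 + 2 + 2 + 2 = 16
h = 16

16


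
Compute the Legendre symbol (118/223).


p = 223 is prime, so compute (118/223) with the reciprocity algorithm (Jacobi-symbol steps: pull out 2s via (2/n), flip via reciprocity, reduce):
  pull out 2: (2/223) = +1  (since 223 mod 8 = 7)
  reciprocity: (59/223) -> -(223/59)
  reduce: (46/59)
  pull out 2: (2/59) = -1  (since 59 mod 8 = 3)
  reciprocity: (23/59) -> -(59/23)
  reduce: (13/23)
  reciprocity: (13/23) -> +(23/13)
  reduce: (10/13)
  pull out 2: (2/13) = -1  (since 13 mod 8 = 5)
  reciprocity: (5/13) -> +(13/5)
  reduce: (3/5)
  reciprocity: (3/5) -> +(5/3)
  reduce: (2/3)
  pull out 2: (2/3) = -1  (since 3 mod 8 = 3)
  (1/3) = 1
Product of signs = -1
(118/223) = -1

-1


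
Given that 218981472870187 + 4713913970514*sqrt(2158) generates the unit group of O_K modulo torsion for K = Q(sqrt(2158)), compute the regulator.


epsilon = 218981472870187 + 4713913970514*sqrt(2158)
= 4.3796e+14
R = ln(4.3796e+14)
= 33.7132

33.7132


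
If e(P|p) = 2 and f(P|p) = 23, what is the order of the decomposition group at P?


|D_P| = e * f
= 2 * 23
= 46

46


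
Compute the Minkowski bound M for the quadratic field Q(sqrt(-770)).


d = -770, d mod 4 = 2, so disc(K) = 4d = -3080; |disc(K)| = 3080
Imaginary quadratic field, so n = 2, s = r2 = 1, r1 = 0
M = (n!/n^n) * (4/pi)^s * sqrt(|disc(K)|) = (2!/2^2) * (4/pi)^1 * sqrt(3080)
= 0.5 * 1.273240 * 55.497748
= 35.3310

35.3310


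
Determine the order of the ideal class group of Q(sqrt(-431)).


K = Q(sqrt(-431)). d mod 4 = 1, so D = disc(K) = d = -431
h(K) equals the number of primitive reduced positive-definite forms (a, b, c) = a*x^2 + b*x*y + c*y^2 with b^2 - 4ac = D,
where reduced means |b| <= a <= c, with b >= 0 whenever |b| = a or a = c, and primitive means gcd(a, b, c) = 1.
Reduced forces 3a^2 <= |D| = 431, so 1 <= a <= 11; b must have the parity of D, and c = (b^2 - D)/(4a) must be an integer >= a.
Enumerate a = 1..11, b in [-a, a]:
  a=1: (1, 1, 108)  [1]
  a=2: (2, -1, 54), (2, 1, 54)  [2]
  a=3: (3, -1, 36), (3, 1, 36)  [2]
  a=4: (4, -1, 27), (4, 1, 27)  [2]
  a=5: (5, -3, 22), (5, 3, 22)  [2]
  a=6: (6, -5, 19), (6, -1, 18), (6, 1, 18), (6, 5, 19)  [4]
  a=7: none
  a=8: (8, -7, 15), (8, 7, 15)  [2]
  a=9: (9, -1, 12), (9, 1, 12)  [2]
  a=10: (10, -7, 12), (10, -3, 11), (10, 3, 11), (10, 7, 12)  [4]
  a=11: none
Total reduced forms: 1 + 2 + 2 + 2 + 2 + 4 + 2 + 2 + 4 = 21
h = 21

21


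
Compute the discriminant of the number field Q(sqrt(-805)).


For K = Q(sqrt(d)) with d squarefree: disc(K) = d if d = 1 mod 4, and disc(K) = 4d if d = 2 or 3 mod 4.
Here d = -805, and d mod 4 = 3.
d = 3 mod 4, not 1 (O_K = Z[sqrt(d)]), so disc(K) = 4d = 4 * (-805) = -3220

-3220


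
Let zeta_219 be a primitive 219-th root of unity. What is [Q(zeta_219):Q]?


The degree equals Euler's totient phi(219).
219 = 3 * 73
phi(219) = 144

144


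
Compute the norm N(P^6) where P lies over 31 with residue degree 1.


N(P^a) = p^(a*f)
= 31^(6*1)
= 31^6
= 887503681

887503681


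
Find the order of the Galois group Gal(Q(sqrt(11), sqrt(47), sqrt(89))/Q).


The 3 square roots of distinct primes are multiplicatively independent over Q,
so [K:Q] = 2^3 and Gal(K/Q) is isomorphic to (Z/2Z)^3.
|Gal| = 2^3 = 8

8


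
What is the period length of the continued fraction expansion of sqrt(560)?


Run the CF algorithm for sqrt(560).
a_0 = floor(sqrt(560)) = 23; set m_0=0, q_0=1.
Recurrence: m' = q*a - m,  q' = (d - m'^2)/q,  a' = floor((a_0 + m')/q').
  step 1: m=23, q=31, a=1
  step 2: m=8, q=16, a=1
  step 3: m=8, q=31, a=1
  step 4: m=23, q=1, a=46
a_4 = 2*a_0 = 46, so the period closes here.
sqrt(560) = [23; 1, 1, 1, 46]
Period length = 4

4


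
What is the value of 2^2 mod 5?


p = 5 is prime and the exponent is (p-1)/2 = 2, so by Euler's criterion 2^2 = (2/5) = +1 or -1 mod 5.
Compute by square-and-multiply:
  2 = 2 (binary 10)
  Repeated squaring mod 5: 2^1 = 2, 2^2 = 4
  2^2 = 4 mod 5
Result 4 = p - 1 = -1 mod 5: 2 is a quadratic non-residue mod 5. As a residue in [0, p-1] the value is 4.
2^2 mod 5 = 4

4


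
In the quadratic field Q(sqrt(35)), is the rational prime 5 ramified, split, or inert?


K = Q(sqrt(35)). Since d mod 4 = 3, disc(K) = 140.
Check p | disc: 140 mod 5 = 0.
p divides disc, so p ramifies: (p) = P^2 with e=2, f=1, g=1.
Therefore p is ramified.

ramified


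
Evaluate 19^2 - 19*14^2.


x^2 - d*y^2
= 19^2 - 19*14^2
= 361 - 3724
= -3363

-3363


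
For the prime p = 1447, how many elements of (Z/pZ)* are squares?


For prime p, the number of non-zero quadratic residues is (p-1)/2.
= (1447-1)/2
= 723

723


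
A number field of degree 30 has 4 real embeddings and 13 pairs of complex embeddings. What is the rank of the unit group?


By Dirichlet's unit theorem:
rank = r1 + r2 - 1
= 4 + 13 - 1
= 16

16


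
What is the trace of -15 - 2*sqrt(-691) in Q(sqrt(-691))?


Tr(a + b*sqrt(d)) = (a + b*sqrt(d)) + (a - b*sqrt(d)) = 2a
= 2 * (-15)
= -30

-30


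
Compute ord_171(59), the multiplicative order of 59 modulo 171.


We want ord_171(59), the smallest k >= 1 with 59^k = 1 mod 171.
n = 171 = 3^2 * 19, phi(171) = 108; the order divides phi(n).
Divisors of 108: 1, 2, 3, 4, 6, 9, 12, 18, 27, 36, 54, 108
Repeated squaring mod 171: 59^1 = 59, 59^2 = 61, 59^4 = 130, 59^8 = 142, 59^16 = 157, 59^32 = 25, 59^64 = 112
Test divisors in increasing order:
  k=1: 59^1 = 59 mod 171
  k=2: 59^2 = 61 mod 171
  k=3: 59^3 = 61 * 59 = 8 mod 171
  k=4: 59^4 = 130 mod 171
  k=6: 59^6 = 130 * 61 = 64 mod 171
  k=9: 59^9 = 142 * 59 = 170 mod 171
  k=12: 59^12 = 142 * 130 = 163 mod 171
  k=18: 59^18 = 157 * 61 = 1 mod 171  <- first divisor giving 1
Order = 18

18


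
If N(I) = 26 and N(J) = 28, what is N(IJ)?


N(IJ) = N(I) * N(J)
= 26 * 28
= 728

728


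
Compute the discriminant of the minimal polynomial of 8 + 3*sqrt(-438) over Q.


The element 8 + 3*sqrt(-438) has minimal polynomial:
x^2 - 16*x + 4006
Discriminant = (-16)^2 - 4*(4006)
= 256 - 16024
= -15768

-15768


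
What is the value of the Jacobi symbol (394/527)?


Compute (394/527) via quadratic reciprocity:
  pull out 2: (2/527) = +1  (since 527 mod 8 = 7)
  reciprocity: (197/527) -> +(527/197)
  reduce: (133/197)
  reciprocity: (133/197) -> +(197/133)
  reduce: (64/133)
  pull out 2: (2/133) = -1  (since 133 mod 8 = 5)
  pull out 2: (2/133) = -1  (since 133 mod 8 = 5)
  pull out 2: (2/133) = -1  (since 133 mod 8 = 5)
  pull out 2: (2/133) = -1  (since 133 mod 8 = 5)
  pull out 2: (2/133) = -1  (since 133 mod 8 = 5)
  pull out 2: (2/133) = -1  (since 133 mod 8 = 5)
  (1/133) = 1
Product of signs = 1

1


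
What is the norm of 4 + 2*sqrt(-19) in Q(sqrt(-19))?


N(a + b*sqrt(d)) = a^2 - d*b^2
= (4)^2 - (-19)*(2)^2
= 16 + 76
= 92

92


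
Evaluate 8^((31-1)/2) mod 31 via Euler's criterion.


p = 31 is prime and the exponent is (p-1)/2 = 15, so by Euler's criterion 8^15 = (8/31) = +1 or -1 mod 31.
Compute by square-and-multiply:
  15 = 8 + 4 + 2 + 1 (binary 1111)
  Repeated squaring mod 31: 8^1 = 8, 8^2 = 2, 8^4 = 4, 8^8 = 16
  8^15 = 8^8 * 8^4 * 8^2 * 8^1 = 16 * 4 * 2 * 8 mod 31
    16 * 4 = 64 = 2 mod 31
    2 * 2 = 4 = 4 mod 31
    4 * 8 = 32 = 1 mod 31
  8^15 = 1 mod 31
Result 1: 8 is a quadratic residue mod 31.
8^15 mod 31 = 1

1


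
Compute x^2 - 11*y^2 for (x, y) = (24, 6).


x^2 - d*y^2
= 24^2 - 11*6^2
= 576 - 396
= 180

180


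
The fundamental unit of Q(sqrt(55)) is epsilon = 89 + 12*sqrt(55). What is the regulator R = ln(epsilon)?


epsilon = 89 + 12*sqrt(55)
= 177.9944
R = ln(177.9944)
= 5.1818

5.1818


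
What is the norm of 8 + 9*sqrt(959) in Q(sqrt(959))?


N(a + b*sqrt(d)) = a^2 - d*b^2
= (8)^2 - (959)*(9)^2
= 64 - 77679
= -77615

-77615


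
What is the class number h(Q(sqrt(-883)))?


K = Q(sqrt(-883)). d mod 4 = 1, so D = disc(K) = d = -883
h(K) equals the number of primitive reduced positive-definite forms (a, b, c) = a*x^2 + b*x*y + c*y^2 with b^2 - 4ac = D,
where reduced means |b| <= a <= c, with b >= 0 whenever |b| = a or a = c, and primitive means gcd(a, b, c) = 1.
Reduced forces 3a^2 <= |D| = 883, so 1 <= a <= 17; b must have the parity of D, and c = (b^2 - D)/(4a) must be an integer >= a.
Enumerate a = 1..17, b in [-a, a]:
  a=1: (1, 1, 221)  [1]
  a=2..12: none
  a=13: (13, -1, 17), (13, 1, 17)  [2]
  a=14..17: none
Total reduced forms: 1 + 2 = 3
h = 3

3


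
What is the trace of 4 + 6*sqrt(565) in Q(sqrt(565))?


Tr(a + b*sqrt(d)) = (a + b*sqrt(d)) + (a - b*sqrt(d)) = 2a
= 2 * (4)
= 8

8


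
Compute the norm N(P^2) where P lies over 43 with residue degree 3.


N(P^a) = p^(a*f)
= 43^(2*3)
= 43^6
= 6321363049

6321363049


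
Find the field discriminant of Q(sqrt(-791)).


For K = Q(sqrt(d)) with d squarefree: disc(K) = d if d = 1 mod 4, and disc(K) = 4d if d = 2 or 3 mod 4.
Here d = -791, and d mod 4 = 1.
d = 1 mod 4 (O_K = Z[(1+sqrt(d))/2]), so disc(K) = d = -791

-791


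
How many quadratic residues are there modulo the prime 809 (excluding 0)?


For prime p, the number of non-zero quadratic residues is (p-1)/2.
= (809-1)/2
= 404

404


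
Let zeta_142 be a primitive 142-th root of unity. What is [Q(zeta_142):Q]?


The degree equals Euler's totient phi(142).
142 = 2 * 71
phi(142) = 70

70


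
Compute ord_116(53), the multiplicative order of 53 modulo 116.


We want ord_116(53), the smallest k >= 1 with 53^k = 1 mod 116.
n = 116 = 2^2 * 29, phi(116) = 56; the order divides phi(n).
Divisors of 56: 1, 2, 4, 7, 8, 14, 28, 56
Repeated squaring mod 116: 53^1 = 53, 53^2 = 25, 53^4 = 45, 53^8 = 53, 53^16 = 25, 53^32 = 45
Test divisors in increasing order:
  k=1: 53^1 = 53 mod 116
  k=2: 53^2 = 25 mod 116
  k=4: 53^4 = 45 mod 116
  k=7: 53^7 = 45 * 25 * 53 = 1 mod 116  <- first divisor giving 1
Order = 7

7


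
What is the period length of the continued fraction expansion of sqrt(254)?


Run the CF algorithm for sqrt(254).
a_0 = floor(sqrt(254)) = 15; set m_0=0, q_0=1.
Recurrence: m' = q*a - m,  q' = (d - m'^2)/q,  a' = floor((a_0 + m')/q').
  step 1: m=15, q=29, a=1
  step 2: m=14, q=2, a=14
  step 3: m=14, q=29, a=1
  step 4: m=15, q=1, a=30
a_4 = 2*a_0 = 30, so the period closes here.
sqrt(254) = [15; 1, 14, 1, 30]
Period length = 4

4


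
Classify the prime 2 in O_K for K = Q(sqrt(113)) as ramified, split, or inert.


K = Q(sqrt(113)). Since d mod 4 = 1, disc(K) = 113.
Check p | disc: 113 mod 2 = 1.
p=2 does not divide disc (d is 1 mod 4). 2 splits iff d = 1 mod 8.
d mod 8 = 1, so (d/2) = 1.
(d/p) = 1, so p splits: (p) = P*P' with e=1, f=1, g=2.
Therefore p is split.

split


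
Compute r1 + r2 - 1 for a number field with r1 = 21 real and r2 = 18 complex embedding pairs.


By Dirichlet's unit theorem:
rank = r1 + r2 - 1
= 21 + 18 - 1
= 38

38


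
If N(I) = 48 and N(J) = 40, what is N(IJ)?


N(IJ) = N(I) * N(J)
= 48 * 40
= 1920

1920


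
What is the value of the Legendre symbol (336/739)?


p = 739 is prime, so compute (336/739) with the reciprocity algorithm (Jacobi-symbol steps: pull out 2s via (2/n), flip via reciprocity, reduce):
  pull out 2: (2/739) = -1  (since 739 mod 8 = 3)
  pull out 2: (2/739) = -1  (since 739 mod 8 = 3)
  pull out 2: (2/739) = -1  (since 739 mod 8 = 3)
  pull out 2: (2/739) = -1  (since 739 mod 8 = 3)
  reciprocity: (21/739) -> +(739/21)
  reduce: (4/21)
  pull out 2: (2/21) = -1  (since 21 mod 8 = 5)
  pull out 2: (2/21) = -1  (since 21 mod 8 = 5)
  (1/21) = 1
Product of signs = 1
(336/739) = 1

1
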